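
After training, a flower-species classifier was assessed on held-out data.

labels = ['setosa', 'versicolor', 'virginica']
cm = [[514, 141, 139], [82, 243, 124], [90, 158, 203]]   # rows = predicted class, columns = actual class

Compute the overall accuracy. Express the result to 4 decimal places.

0.5667

Accuracy = trace / total = (514+243+203=960) / 1694 = 960/1694 = 0.5667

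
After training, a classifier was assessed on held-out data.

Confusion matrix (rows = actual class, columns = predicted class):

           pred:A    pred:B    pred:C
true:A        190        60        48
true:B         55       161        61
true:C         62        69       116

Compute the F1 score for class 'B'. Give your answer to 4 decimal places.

Take TP from the diagonal, FP from the rest of the 'B' prediction marginal, FN from the rest of the 'B' actual marginal.
F1 score = 2·TP/(2·TP+FP+FN).
B: TP=161, FP=60+69=129, FN=55+61=116 → 322/567 = 0.56790

0.5679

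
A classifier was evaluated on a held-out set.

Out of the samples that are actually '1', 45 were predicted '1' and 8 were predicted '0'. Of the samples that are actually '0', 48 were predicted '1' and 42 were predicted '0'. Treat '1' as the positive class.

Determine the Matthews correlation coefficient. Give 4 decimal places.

MCC = (TP·TN − FP·FN) / √((TP+FP)(TP+FN)(TN+FP)(TN+FN))
Numerator = 45·42 − 48·8 = 1506
Denominator = √(93·53·90·50) = √22180500 = 4709.6178
MCC = 1506 / 4709.6178 = 0.3198

0.3198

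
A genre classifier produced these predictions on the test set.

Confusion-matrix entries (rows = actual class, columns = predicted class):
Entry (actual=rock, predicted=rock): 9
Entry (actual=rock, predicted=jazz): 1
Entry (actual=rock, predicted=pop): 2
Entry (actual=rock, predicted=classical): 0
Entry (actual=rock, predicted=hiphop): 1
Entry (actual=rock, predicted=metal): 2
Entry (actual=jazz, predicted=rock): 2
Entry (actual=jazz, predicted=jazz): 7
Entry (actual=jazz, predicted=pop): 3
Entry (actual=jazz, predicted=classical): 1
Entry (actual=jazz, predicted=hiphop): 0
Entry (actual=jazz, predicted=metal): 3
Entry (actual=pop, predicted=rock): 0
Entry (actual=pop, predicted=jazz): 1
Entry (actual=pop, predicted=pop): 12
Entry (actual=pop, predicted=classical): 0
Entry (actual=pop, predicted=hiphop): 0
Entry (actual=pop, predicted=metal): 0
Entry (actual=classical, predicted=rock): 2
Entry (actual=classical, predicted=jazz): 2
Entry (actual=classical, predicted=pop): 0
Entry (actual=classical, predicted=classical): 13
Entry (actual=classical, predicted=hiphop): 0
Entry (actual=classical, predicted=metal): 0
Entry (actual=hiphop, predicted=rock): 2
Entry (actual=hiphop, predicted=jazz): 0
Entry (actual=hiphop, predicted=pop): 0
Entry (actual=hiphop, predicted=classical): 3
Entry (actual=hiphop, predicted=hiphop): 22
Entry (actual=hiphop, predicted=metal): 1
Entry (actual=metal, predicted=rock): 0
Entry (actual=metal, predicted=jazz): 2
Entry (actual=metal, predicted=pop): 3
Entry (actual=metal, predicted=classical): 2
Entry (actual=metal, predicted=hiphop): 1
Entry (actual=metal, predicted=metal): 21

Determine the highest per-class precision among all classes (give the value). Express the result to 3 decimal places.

Per-class precision (TP/(TP+FP)):
  rock: TP=9, FP=2+0+2+2+0=6 → 9/15 = 0.6000
  jazz: TP=7, FP=1+1+2+0+2=6 → 7/13 = 0.5385
  pop: TP=12, FP=2+3+0+0+3=8 → 12/20 = 0.6000
  classical: TP=13, FP=0+1+0+3+2=6 → 13/19 = 0.6842
  hiphop: TP=22, FP=1+0+0+0+1=2 → 22/24 = 0.9167
  metal: TP=21, FP=2+3+0+0+1=6 → 21/27 = 0.7778
Highest is class 'hiphop' with precision = 0.917.

0.917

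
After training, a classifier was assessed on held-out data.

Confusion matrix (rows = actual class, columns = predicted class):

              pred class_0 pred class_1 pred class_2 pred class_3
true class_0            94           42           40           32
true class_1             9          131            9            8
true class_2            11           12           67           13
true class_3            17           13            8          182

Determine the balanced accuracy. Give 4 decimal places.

0.6910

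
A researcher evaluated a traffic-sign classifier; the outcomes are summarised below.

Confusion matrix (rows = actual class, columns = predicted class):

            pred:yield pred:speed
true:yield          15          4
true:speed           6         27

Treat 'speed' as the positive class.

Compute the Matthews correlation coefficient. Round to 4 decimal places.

MCC = (TP·TN − FP·FN) / √((TP+FP)(TP+FN)(TN+FP)(TN+FN))
Numerator = 27·15 − 4·6 = 381
Denominator = √(31·33·19·21) = √408177 = 638.8873
MCC = 381 / 638.8873 = 0.5963

0.5963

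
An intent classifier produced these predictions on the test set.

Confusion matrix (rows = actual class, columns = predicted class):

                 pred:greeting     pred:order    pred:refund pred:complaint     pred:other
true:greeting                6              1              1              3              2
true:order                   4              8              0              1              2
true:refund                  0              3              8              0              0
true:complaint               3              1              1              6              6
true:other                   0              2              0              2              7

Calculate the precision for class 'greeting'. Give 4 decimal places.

Treat 'greeting' as positive and all other classes as negative.
precision = TP/(TP+FP).
greeting: TP=6, FP=4+0+3+0=7 → 6/13 = 0.46154

0.4615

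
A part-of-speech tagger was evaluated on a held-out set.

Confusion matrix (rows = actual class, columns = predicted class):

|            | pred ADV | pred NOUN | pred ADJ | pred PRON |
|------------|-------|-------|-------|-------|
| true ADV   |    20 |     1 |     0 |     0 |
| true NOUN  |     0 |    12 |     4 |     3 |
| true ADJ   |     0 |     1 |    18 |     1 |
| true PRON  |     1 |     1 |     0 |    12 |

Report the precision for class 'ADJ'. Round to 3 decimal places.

Take TP from the diagonal, FP from the rest of the 'ADJ' prediction marginal, FN from the rest of the 'ADJ' actual marginal.
precision = TP/(TP+FP).
ADJ: TP=18, FP=0+4+0=4 → 18/22 = 0.8182

0.818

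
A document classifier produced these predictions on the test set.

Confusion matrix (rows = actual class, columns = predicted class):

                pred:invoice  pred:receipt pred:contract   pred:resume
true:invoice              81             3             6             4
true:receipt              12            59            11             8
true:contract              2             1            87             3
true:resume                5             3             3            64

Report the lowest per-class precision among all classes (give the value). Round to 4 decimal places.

Per-class precision (TP/(TP+FP)):
  invoice: TP=81, FP=12+2+5=19 → 81/100 = 0.81000
  receipt: TP=59, FP=3+1+3=7 → 59/66 = 0.89394
  contract: TP=87, FP=6+11+3=20 → 87/107 = 0.81308
  resume: TP=64, FP=4+8+3=15 → 64/79 = 0.81013
Lowest is class 'invoice' with precision = 0.8100.

0.8100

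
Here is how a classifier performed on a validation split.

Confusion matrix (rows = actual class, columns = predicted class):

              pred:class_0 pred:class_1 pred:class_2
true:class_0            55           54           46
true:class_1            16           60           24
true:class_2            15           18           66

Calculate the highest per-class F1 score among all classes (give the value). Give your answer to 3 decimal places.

0.562

Per-class F1 score (2·TP/(2·TP+FP+FN)):
  class_0: TP=55, FP=16+15=31, FN=54+46=100 → 110/241 = 0.4564
  class_1: TP=60, FP=54+18=72, FN=16+24=40 → 120/232 = 0.5172
  class_2: TP=66, FP=46+24=70, FN=15+18=33 → 132/235 = 0.5617
Highest is class 'class_2' with F1 score = 0.562.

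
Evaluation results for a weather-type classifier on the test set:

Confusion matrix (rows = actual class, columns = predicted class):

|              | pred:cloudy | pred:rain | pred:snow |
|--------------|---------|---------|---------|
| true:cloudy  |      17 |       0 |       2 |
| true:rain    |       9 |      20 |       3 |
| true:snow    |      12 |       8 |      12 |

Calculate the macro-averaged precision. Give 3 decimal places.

0.623

Per-class precision (TP/(TP+FP)):
  cloudy: TP=17, FP=9+12=21 → 17/38 = 0.4474
  rain: TP=20, FP=0+8=8 → 20/28 = 0.7143
  snow: TP=12, FP=2+3=5 → 12/17 = 0.7059
Macro-precision = mean = (0.4474 + 0.7143 + 0.7059) / 3 = 0.623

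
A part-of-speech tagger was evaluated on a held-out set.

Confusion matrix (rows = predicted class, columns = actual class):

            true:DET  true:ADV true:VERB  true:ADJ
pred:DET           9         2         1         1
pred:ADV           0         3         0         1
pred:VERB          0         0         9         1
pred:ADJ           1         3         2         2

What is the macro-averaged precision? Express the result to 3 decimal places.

0.648

Per-class precision (TP/(TP+FP)):
  DET: TP=9, FP=2+1+1=4 → 9/13 = 0.6923
  ADV: TP=3, FP=0+0+1=1 → 3/4 = 0.7500
  VERB: TP=9, FP=0+0+1=1 → 9/10 = 0.9000
  ADJ: TP=2, FP=1+3+2=6 → 2/8 = 0.2500
Macro-precision = mean = (0.6923 + 0.7500 + 0.9000 + 0.2500) / 4 = 0.648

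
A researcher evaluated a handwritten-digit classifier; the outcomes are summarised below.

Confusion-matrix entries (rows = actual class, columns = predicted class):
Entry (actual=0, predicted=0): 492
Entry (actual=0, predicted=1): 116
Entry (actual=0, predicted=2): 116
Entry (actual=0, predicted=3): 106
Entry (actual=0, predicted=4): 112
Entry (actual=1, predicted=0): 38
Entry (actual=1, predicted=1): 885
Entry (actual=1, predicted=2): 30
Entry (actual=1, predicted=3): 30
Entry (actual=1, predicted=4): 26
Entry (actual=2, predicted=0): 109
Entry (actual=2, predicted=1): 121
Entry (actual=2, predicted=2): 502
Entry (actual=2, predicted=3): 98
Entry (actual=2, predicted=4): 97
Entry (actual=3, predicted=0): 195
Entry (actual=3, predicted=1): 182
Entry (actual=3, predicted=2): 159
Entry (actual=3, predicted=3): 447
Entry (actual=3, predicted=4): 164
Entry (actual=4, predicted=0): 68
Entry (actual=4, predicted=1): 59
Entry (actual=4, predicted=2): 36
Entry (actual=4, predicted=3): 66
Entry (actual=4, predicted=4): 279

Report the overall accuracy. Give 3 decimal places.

Accuracy = trace / total = (492+885+502+447+279=2605) / 4533 = 2605/4533 = 0.575

0.575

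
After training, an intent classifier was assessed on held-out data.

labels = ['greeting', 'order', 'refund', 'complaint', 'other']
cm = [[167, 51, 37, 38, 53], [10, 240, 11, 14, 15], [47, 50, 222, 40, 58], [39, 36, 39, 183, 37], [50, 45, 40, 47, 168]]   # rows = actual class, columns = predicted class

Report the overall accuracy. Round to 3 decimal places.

0.564

Accuracy = trace / total = (167+240+222+183+168=980) / 1737 = 980/1737 = 0.564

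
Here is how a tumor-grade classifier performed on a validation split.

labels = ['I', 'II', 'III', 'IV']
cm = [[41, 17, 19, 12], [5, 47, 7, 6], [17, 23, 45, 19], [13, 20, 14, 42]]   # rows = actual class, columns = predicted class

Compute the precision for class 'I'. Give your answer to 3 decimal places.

precision = TP/(TP+FP).
I: TP=41, FP=5+17+13=35 → 41/76 = 0.5395

0.539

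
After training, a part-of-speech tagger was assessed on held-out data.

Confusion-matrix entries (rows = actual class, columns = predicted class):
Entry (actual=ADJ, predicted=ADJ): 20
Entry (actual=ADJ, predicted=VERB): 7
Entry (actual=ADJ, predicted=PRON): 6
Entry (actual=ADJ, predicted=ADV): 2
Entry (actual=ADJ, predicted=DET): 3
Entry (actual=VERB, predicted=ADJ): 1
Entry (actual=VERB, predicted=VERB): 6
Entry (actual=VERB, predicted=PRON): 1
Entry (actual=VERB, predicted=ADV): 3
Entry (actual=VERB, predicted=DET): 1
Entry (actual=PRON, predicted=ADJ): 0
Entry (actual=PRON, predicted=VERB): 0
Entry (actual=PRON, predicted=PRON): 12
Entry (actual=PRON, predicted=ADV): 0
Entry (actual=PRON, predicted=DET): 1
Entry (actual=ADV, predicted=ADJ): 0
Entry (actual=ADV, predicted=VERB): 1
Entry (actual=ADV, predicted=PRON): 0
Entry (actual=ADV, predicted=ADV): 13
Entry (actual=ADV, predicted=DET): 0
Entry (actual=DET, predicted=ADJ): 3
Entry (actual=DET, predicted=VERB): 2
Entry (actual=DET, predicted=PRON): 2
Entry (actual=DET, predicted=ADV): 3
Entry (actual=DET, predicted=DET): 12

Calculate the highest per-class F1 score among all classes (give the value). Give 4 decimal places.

0.7429

Per-class F1 score (2·TP/(2·TP+FP+FN)):
  ADJ: TP=20, FP=1+0+0+3=4, FN=7+6+2+3=18 → 40/62 = 0.64516
  VERB: TP=6, FP=7+0+1+2=10, FN=1+1+3+1=6 → 12/28 = 0.42857
  PRON: TP=12, FP=6+1+0+2=9, FN=0+0+0+1=1 → 24/34 = 0.70588
  ADV: TP=13, FP=2+3+0+3=8, FN=0+1+0+0=1 → 26/35 = 0.74286
  DET: TP=12, FP=3+1+1+0=5, FN=3+2+2+3=10 → 24/39 = 0.61538
Highest is class 'ADV' with F1 score = 0.7429.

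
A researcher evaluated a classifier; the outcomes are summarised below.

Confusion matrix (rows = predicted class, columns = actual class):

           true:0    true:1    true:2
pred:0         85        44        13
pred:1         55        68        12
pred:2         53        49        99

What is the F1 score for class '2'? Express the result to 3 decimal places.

0.609

One-vs-rest for '2': TP = diagonal; FP = other classes predicted '2'; FN = '2' predicted as other.
F1 score = 2·TP/(2·TP+FP+FN).
2: TP=99, FP=53+49=102, FN=13+12=25 → 198/325 = 0.6092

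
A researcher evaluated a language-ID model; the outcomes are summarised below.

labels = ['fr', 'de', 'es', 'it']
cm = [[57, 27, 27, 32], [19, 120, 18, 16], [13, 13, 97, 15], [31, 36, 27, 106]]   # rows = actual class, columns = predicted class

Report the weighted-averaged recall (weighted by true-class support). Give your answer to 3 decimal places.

Per-class recall (TP/(TP+FN)):
  fr: TP=57, FN=27+27+32=86 → 57/143 = 0.3986
  de: TP=120, FN=19+18+16=53 → 120/173 = 0.6936
  es: TP=97, FN=13+13+15=41 → 97/138 = 0.7029
  it: TP=106, FN=31+36+27=94 → 106/200 = 0.5300
Weighted-recall = Σ (supportᵢ/N)·recallᵢ with N=654: (143/654)·0.3986 + (173/654)·0.6936 + (138/654)·0.7029 + (200/654)·0.5300 = 0.581

0.581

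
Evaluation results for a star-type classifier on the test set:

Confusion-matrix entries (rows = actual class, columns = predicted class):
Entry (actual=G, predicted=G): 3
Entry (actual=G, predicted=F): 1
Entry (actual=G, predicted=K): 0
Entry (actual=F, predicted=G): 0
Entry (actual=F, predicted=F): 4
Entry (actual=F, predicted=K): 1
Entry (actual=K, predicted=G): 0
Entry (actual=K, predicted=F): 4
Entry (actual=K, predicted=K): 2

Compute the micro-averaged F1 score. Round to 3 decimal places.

0.600

Micro-averaging pools counts across classes: ΣTP=9, ΣFP=6, ΣFN=6.
Micro-F1 score = 2·TP/(2·TP+FP+FN) on pooled counts = 0.600 (equals overall accuracy in single-label multiclass).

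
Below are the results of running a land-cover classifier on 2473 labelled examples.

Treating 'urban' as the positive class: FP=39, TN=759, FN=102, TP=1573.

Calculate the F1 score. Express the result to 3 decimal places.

0.957

Precision = TP/(TP+FP) = 1573/1612 = 0.9758
Recall = TP/(TP+FN) = 1573/1675 = 0.9391
F1 = 2·TP/(2·TP+FP+FN) = 3146/3287 = 0.957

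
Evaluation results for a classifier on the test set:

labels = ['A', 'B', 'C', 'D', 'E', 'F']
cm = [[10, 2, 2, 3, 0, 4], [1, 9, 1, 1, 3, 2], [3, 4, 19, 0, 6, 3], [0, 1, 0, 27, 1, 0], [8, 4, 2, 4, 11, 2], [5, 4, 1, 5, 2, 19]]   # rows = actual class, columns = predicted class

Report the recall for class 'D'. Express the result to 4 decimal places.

0.9310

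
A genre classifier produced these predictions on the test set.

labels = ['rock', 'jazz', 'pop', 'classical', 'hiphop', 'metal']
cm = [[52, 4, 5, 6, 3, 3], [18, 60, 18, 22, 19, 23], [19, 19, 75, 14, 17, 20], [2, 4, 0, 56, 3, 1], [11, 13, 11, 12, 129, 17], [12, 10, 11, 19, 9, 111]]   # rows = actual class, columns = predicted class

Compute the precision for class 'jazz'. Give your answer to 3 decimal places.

0.545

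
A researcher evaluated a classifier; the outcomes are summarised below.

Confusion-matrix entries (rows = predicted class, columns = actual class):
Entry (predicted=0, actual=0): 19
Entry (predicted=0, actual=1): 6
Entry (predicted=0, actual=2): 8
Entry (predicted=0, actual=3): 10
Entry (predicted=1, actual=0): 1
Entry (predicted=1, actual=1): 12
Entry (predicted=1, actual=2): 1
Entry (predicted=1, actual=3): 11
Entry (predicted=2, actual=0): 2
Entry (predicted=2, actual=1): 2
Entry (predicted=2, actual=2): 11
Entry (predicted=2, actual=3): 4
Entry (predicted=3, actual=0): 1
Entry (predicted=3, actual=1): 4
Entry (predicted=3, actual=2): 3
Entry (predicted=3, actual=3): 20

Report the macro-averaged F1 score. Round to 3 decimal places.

0.534

Per-class F1 score (2·TP/(2·TP+FP+FN)):
  0: TP=19, FP=6+8+10=24, FN=1+2+1=4 → 38/66 = 0.5758
  1: TP=12, FP=1+1+11=13, FN=6+2+4=12 → 24/49 = 0.4898
  2: TP=11, FP=2+2+4=8, FN=8+1+3=12 → 22/42 = 0.5238
  3: TP=20, FP=1+4+3=8, FN=10+11+4=25 → 40/73 = 0.5479
Macro-F1 score = mean = (0.5758 + 0.4898 + 0.5238 + 0.5479) / 4 = 0.534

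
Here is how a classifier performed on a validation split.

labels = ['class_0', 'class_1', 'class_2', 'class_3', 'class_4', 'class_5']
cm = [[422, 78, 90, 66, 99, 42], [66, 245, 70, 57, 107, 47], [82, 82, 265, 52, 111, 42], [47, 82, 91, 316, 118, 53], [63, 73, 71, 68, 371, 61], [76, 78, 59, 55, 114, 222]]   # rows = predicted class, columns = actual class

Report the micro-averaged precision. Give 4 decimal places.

Micro-averaging pools counts across classes: ΣTP=1841, ΣFP=2200, ΣFN=2200.
Micro-precision = TP/(TP+FP) on pooled counts = 0.4556 (equals overall accuracy in single-label multiclass).

0.4556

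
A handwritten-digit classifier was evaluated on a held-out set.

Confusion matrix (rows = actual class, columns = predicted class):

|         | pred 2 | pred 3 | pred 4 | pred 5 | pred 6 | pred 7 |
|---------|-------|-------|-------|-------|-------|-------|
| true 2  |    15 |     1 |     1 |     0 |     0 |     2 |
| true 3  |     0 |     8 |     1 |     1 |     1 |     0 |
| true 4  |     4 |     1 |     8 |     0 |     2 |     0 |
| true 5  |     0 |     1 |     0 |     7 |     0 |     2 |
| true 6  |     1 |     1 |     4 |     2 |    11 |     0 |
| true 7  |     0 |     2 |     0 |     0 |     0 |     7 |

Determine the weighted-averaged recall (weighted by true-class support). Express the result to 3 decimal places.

0.675

Per-class recall (TP/(TP+FN)):
  2: TP=15, FN=1+1+0+0+2=4 → 15/19 = 0.7895
  3: TP=8, FN=0+1+1+1+0=3 → 8/11 = 0.7273
  4: TP=8, FN=4+1+0+2+0=7 → 8/15 = 0.5333
  5: TP=7, FN=0+1+0+0+2=3 → 7/10 = 0.7000
  6: TP=11, FN=1+1+4+2+0=8 → 11/19 = 0.5789
  7: TP=7, FN=0+2+0+0+0=2 → 7/9 = 0.7778
Weighted-recall = Σ (supportᵢ/N)·recallᵢ with N=83: (19/83)·0.7895 + (11/83)·0.7273 + (15/83)·0.5333 + (10/83)·0.7000 + (19/83)·0.5789 + (9/83)·0.7778 = 0.675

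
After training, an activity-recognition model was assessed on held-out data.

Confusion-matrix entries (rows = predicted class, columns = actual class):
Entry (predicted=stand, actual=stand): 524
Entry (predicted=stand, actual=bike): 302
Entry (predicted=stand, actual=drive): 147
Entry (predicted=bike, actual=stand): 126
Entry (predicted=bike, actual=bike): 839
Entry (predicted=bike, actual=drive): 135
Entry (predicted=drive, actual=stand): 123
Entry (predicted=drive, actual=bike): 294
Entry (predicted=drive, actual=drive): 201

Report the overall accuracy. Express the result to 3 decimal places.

Accuracy = trace / total = (524+839+201=1564) / 2691 = 1564/2691 = 0.581

0.581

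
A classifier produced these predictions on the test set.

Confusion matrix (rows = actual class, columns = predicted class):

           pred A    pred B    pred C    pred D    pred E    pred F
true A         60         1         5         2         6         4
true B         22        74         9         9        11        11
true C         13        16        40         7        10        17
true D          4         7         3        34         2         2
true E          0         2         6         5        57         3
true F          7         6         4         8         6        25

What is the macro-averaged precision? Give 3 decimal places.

Per-class precision (TP/(TP+FP)):
  A: TP=60, FP=22+13+4+0+7=46 → 60/106 = 0.5660
  B: TP=74, FP=1+16+7+2+6=32 → 74/106 = 0.6981
  C: TP=40, FP=5+9+3+6+4=27 → 40/67 = 0.5970
  D: TP=34, FP=2+9+7+5+8=31 → 34/65 = 0.5231
  E: TP=57, FP=6+11+10+2+6=35 → 57/92 = 0.6196
  F: TP=25, FP=4+11+17+2+3=37 → 25/62 = 0.4032
Macro-precision = mean = (0.5660 + 0.6981 + 0.5970 + 0.5231 + 0.6196 + 0.4032) / 6 = 0.568

0.568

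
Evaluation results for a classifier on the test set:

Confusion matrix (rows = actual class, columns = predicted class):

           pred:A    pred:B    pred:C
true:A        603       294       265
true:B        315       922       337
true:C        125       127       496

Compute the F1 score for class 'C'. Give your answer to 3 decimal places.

F1 score = 2·TP/(2·TP+FP+FN).
C: TP=496, FP=265+337=602, FN=125+127=252 → 992/1846 = 0.5374

0.537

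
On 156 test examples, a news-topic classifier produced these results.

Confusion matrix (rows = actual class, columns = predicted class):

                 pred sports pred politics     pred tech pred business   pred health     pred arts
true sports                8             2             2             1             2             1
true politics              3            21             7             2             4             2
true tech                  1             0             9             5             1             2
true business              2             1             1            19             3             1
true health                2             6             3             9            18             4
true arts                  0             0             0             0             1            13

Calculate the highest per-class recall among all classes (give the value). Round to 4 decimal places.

Per-class recall (TP/(TP+FN)):
  sports: TP=8, FN=2+2+1+2+1=8 → 8/16 = 0.50000
  politics: TP=21, FN=3+7+2+4+2=18 → 21/39 = 0.53846
  tech: TP=9, FN=1+0+5+1+2=9 → 9/18 = 0.50000
  business: TP=19, FN=2+1+1+3+1=8 → 19/27 = 0.70370
  health: TP=18, FN=2+6+3+9+4=24 → 18/42 = 0.42857
  arts: TP=13, FN=0+0+0+0+1=1 → 13/14 = 0.92857
Highest is class 'arts' with recall = 0.9286.

0.9286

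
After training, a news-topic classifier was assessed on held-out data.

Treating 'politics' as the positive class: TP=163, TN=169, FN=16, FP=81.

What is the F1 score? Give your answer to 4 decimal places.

Precision = TP/(TP+FP) = 163/244 = 0.6680
Recall = TP/(TP+FN) = 163/179 = 0.9106
F1 = 2·TP/(2·TP+FP+FN) = 326/423 = 0.7707

0.7707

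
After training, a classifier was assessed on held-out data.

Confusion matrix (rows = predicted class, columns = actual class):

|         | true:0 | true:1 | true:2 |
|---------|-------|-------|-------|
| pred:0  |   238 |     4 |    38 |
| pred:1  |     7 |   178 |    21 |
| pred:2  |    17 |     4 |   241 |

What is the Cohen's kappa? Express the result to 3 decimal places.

Observed agreement pₒ = trace/N = 657/748 = 0.8783
Expected agreement pₑ = Σ (rowᵢ·colᵢ)/N² = (262·280 + 186·206 + 300·262)/748² = 0.3401
κ = (pₒ − pₑ)/(1 − pₑ) = (0.8783 − 0.3401)/(1 − 0.3401) = 0.816

0.816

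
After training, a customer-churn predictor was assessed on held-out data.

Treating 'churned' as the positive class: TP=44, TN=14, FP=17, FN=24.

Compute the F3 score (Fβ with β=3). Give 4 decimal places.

0.6538

Fβ = (1+β²)·TP / ((1+β²)·TP + β²·FN + FP), with β²=9
= 10·44 / (10·44 + 9·24 + 17) = 0.6538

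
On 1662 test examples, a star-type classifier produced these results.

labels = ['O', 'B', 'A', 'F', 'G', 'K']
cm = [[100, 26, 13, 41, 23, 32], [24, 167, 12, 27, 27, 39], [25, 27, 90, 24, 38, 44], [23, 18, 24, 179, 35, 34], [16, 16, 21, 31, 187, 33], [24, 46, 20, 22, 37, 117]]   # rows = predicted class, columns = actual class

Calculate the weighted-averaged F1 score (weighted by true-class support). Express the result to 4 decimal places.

Per-class F1 score (2·TP/(2·TP+FP+FN)):
  O: TP=100, FP=26+13+41+23+32=135, FN=24+25+23+16+24=112 → 200/447 = 0.44743
  B: TP=167, FP=24+12+27+27+39=129, FN=26+27+18+16+46=133 → 334/596 = 0.56040
  A: TP=90, FP=25+27+24+38+44=158, FN=13+12+24+21+20=90 → 180/428 = 0.42056
  F: TP=179, FP=23+18+24+35+34=134, FN=41+27+24+31+22=145 → 358/637 = 0.56201
  G: TP=187, FP=16+16+21+31+33=117, FN=23+27+38+35+37=160 → 374/651 = 0.57450
  K: TP=117, FP=24+46+20+22+37=149, FN=32+39+44+34+33=182 → 234/565 = 0.41416
Weighted-F1 score = Σ (supportᵢ/N)·F1 scoreᵢ with N=1662: (212/1662)·0.44743 + (300/1662)·0.56040 + (180/1662)·0.42056 + (324/1662)·0.56201 + (347/1662)·0.57450 + (299/1662)·0.41416 = 0.5078

0.5078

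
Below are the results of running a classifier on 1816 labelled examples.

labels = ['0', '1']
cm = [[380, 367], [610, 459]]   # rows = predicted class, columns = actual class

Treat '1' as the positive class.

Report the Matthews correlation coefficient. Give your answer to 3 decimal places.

MCC = (TP·TN − FP·FN) / √((TP+FP)(TP+FN)(TN+FP)(TN+FN))
Numerator = 459·380 − 610·367 = -49450
Denominator = √(1069·826·990·747) = √653000552820 = 808084.4961
MCC = -49450 / 808084.4961 = -0.061

-0.061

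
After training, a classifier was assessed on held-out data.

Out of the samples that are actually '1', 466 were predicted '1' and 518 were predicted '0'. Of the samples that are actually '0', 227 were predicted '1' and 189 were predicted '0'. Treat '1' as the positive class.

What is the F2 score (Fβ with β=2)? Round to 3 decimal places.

Fβ = (1+β²)·TP / ((1+β²)·TP + β²·FN + FP), with β²=4
= 5·466 / (5·466 + 4·518 + 227) = 0.503

0.503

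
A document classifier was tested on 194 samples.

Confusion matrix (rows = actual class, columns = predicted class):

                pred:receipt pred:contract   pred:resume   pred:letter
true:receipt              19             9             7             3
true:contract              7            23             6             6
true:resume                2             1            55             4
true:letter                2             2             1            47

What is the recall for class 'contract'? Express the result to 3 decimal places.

0.548

One-vs-rest for 'contract': TP = diagonal; FP = other classes predicted 'contract'; FN = 'contract' predicted as other.
recall = TP/(TP+FN).
contract: TP=23, FN=7+6+6=19 → 23/42 = 0.5476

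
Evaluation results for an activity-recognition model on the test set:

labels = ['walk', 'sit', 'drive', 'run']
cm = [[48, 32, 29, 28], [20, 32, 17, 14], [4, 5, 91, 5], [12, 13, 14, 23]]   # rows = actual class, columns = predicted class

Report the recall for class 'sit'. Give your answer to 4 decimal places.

0.3855

Treat 'sit' as positive and all other classes as negative.
recall = TP/(TP+FN).
sit: TP=32, FN=20+17+14=51 → 32/83 = 0.38554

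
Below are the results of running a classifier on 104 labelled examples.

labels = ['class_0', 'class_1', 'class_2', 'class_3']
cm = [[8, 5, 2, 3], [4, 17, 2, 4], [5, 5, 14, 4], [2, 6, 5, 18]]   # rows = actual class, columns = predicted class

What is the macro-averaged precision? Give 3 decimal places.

0.541

Per-class precision (TP/(TP+FP)):
  class_0: TP=8, FP=4+5+2=11 → 8/19 = 0.4211
  class_1: TP=17, FP=5+5+6=16 → 17/33 = 0.5152
  class_2: TP=14, FP=2+2+5=9 → 14/23 = 0.6087
  class_3: TP=18, FP=3+4+4=11 → 18/29 = 0.6207
Macro-precision = mean = (0.4211 + 0.5152 + 0.6087 + 0.6207) / 4 = 0.541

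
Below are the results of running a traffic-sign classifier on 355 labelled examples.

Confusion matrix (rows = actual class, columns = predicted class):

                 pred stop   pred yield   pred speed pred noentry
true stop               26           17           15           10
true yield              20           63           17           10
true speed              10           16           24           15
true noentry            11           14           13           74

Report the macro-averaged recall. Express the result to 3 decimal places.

0.496

Per-class recall (TP/(TP+FN)):
  stop: TP=26, FN=17+15+10=42 → 26/68 = 0.3824
  yield: TP=63, FN=20+17+10=47 → 63/110 = 0.5727
  speed: TP=24, FN=10+16+15=41 → 24/65 = 0.3692
  noentry: TP=74, FN=11+14+13=38 → 74/112 = 0.6607
Macro-recall = mean = (0.3824 + 0.5727 + 0.3692 + 0.6607) / 4 = 0.496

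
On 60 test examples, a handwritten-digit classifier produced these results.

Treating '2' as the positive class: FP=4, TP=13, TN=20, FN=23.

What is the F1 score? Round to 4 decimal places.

Precision = TP/(TP+FP) = 13/17 = 0.7647
Recall = TP/(TP+FN) = 13/36 = 0.3611
F1 = 2·TP/(2·TP+FP+FN) = 26/53 = 0.4906

0.4906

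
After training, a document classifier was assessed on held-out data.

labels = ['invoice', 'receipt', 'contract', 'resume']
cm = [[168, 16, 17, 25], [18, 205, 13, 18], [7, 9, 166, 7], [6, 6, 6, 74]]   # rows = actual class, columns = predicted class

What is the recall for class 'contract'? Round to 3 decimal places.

One-vs-rest for 'contract': TP = diagonal; FP = other classes predicted 'contract'; FN = 'contract' predicted as other.
recall = TP/(TP+FN).
contract: TP=166, FN=7+9+7=23 → 166/189 = 0.8783

0.878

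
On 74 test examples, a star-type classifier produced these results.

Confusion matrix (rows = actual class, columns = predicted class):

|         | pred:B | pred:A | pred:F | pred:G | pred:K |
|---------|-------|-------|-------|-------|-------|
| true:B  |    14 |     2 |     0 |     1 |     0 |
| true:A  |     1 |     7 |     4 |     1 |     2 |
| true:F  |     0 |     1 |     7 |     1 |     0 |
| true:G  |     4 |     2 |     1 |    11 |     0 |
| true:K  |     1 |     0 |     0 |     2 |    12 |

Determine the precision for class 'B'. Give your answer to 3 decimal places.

One-vs-rest for 'B': TP = diagonal; FP = other classes predicted 'B'; FN = 'B' predicted as other.
precision = TP/(TP+FP).
B: TP=14, FP=1+0+4+1=6 → 14/20 = 0.7000

0.700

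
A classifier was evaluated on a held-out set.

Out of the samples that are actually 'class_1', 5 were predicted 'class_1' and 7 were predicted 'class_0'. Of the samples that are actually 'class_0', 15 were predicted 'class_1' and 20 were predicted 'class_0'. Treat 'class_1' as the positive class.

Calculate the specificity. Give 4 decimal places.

0.5714

Specificity = TN/(TN+FP) = 20/(20+15) = 0.5714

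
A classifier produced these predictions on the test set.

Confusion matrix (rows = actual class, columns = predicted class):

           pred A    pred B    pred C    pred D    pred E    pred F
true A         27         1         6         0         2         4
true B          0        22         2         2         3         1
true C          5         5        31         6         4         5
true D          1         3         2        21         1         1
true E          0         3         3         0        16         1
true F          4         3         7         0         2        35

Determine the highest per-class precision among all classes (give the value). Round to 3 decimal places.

0.745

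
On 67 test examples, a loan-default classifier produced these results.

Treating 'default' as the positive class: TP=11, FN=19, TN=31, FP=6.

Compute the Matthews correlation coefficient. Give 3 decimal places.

MCC = (TP·TN − FP·FN) / √((TP+FP)(TP+FN)(TN+FP)(TN+FN))
Numerator = 11·31 − 6·19 = 227
Denominator = √(17·30·37·50) = √943500 = 971.3393
MCC = 227 / 971.3393 = 0.234

0.234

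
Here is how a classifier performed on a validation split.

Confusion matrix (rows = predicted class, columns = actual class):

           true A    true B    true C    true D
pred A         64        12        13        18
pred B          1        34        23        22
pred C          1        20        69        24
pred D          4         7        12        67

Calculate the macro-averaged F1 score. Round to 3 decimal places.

Per-class F1 score (2·TP/(2·TP+FP+FN)):
  A: TP=64, FP=12+13+18=43, FN=1+1+4=6 → 128/177 = 0.7232
  B: TP=34, FP=1+23+22=46, FN=12+20+7=39 → 68/153 = 0.4444
  C: TP=69, FP=1+20+24=45, FN=13+23+12=48 → 138/231 = 0.5974
  D: TP=67, FP=4+7+12=23, FN=18+22+24=64 → 134/221 = 0.6063
Macro-F1 score = mean = (0.7232 + 0.4444 + 0.5974 + 0.6063) / 4 = 0.593

0.593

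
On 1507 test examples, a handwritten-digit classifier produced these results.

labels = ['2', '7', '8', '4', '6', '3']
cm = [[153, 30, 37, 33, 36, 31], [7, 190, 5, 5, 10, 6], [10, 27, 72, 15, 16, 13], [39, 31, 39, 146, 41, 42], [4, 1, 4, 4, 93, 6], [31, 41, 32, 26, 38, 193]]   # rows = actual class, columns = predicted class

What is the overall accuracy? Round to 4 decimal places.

0.5620

Accuracy = trace / total = (153+190+72+146+93+193=847) / 1507 = 847/1507 = 0.5620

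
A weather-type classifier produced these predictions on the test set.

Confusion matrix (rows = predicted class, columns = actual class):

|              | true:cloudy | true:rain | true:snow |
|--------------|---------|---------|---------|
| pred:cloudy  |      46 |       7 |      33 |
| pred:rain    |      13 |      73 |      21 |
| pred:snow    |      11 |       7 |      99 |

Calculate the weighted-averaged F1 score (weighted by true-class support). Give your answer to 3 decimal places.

0.706

Per-class F1 score (2·TP/(2·TP+FP+FN)):
  cloudy: TP=46, FP=7+33=40, FN=13+11=24 → 92/156 = 0.5897
  rain: TP=73, FP=13+21=34, FN=7+7=14 → 146/194 = 0.7526
  snow: TP=99, FP=11+7=18, FN=33+21=54 → 198/270 = 0.7333
Weighted-F1 score = Σ (supportᵢ/N)·F1 scoreᵢ with N=310: (70/310)·0.5897 + (87/310)·0.7526 + (153/310)·0.7333 = 0.706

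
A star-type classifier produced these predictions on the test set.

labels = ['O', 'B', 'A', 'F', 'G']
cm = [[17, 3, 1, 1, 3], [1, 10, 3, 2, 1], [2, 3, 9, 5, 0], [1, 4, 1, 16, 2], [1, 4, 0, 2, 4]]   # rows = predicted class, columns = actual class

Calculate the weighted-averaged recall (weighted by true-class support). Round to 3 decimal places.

0.583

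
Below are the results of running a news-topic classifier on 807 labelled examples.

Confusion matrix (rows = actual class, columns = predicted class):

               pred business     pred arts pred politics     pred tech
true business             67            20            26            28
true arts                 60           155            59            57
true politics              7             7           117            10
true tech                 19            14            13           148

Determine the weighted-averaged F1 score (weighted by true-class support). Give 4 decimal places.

0.5986

Per-class F1 score (2·TP/(2·TP+FP+FN)):
  business: TP=67, FP=60+7+19=86, FN=20+26+28=74 → 134/294 = 0.45578
  arts: TP=155, FP=20+7+14=41, FN=60+59+57=176 → 310/527 = 0.58824
  politics: TP=117, FP=26+59+13=98, FN=7+7+10=24 → 234/356 = 0.65730
  tech: TP=148, FP=28+57+10=95, FN=19+14+13=46 → 296/437 = 0.67735
Weighted-F1 score = Σ (supportᵢ/N)·F1 scoreᵢ with N=807: (141/807)·0.45578 + (331/807)·0.58824 + (141/807)·0.65730 + (194/807)·0.67735 = 0.5986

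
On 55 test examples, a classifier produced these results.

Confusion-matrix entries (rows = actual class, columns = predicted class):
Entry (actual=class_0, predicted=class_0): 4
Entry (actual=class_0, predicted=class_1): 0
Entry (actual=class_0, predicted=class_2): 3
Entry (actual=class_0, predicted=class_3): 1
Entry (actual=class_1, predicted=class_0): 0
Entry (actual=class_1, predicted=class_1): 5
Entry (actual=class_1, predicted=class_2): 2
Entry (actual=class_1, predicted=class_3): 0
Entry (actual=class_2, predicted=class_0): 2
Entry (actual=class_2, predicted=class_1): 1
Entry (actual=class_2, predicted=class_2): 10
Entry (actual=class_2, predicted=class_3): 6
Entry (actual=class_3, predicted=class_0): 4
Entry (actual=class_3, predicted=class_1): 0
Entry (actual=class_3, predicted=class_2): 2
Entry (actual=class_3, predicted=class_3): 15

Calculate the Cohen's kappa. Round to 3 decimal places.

Observed agreement pₒ = trace/N = 34/55 = 0.6182
Expected agreement pₑ = Σ (rowᵢ·colᵢ)/N² = (8·10 + 7·6 + 19·17 + 21·22)/55² = 0.2998
κ = (pₒ − pₑ)/(1 − pₑ) = (0.6182 − 0.2998)/(1 − 0.2998) = 0.455

0.455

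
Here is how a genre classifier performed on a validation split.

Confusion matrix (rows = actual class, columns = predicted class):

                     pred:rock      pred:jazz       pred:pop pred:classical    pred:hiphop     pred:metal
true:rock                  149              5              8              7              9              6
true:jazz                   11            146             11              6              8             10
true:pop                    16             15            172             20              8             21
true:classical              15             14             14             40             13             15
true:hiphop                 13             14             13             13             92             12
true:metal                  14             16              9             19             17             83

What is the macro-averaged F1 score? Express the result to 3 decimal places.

0.618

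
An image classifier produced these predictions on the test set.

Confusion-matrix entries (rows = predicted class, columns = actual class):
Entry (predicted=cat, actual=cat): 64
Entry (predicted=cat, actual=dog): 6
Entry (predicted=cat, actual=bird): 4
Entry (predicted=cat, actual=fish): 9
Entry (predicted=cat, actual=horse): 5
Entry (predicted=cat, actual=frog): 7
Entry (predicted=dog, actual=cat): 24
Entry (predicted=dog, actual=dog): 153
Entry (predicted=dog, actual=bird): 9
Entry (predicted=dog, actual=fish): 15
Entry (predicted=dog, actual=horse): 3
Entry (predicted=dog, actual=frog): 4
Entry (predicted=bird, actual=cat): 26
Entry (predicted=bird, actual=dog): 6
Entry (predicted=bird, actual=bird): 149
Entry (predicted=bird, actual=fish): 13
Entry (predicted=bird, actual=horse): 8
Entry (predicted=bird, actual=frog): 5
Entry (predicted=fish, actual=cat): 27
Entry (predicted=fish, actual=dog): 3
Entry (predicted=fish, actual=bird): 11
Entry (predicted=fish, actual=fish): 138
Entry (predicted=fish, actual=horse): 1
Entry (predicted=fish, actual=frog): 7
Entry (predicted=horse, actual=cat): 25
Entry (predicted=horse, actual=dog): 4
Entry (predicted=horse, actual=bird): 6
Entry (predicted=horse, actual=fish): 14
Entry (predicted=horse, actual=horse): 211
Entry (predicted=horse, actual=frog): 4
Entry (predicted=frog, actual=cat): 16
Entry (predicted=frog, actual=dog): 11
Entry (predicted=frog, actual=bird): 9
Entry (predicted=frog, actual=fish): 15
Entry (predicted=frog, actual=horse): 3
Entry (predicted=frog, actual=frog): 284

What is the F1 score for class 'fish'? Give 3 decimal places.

Treat 'fish' as positive and all other classes as negative.
F1 score = 2·TP/(2·TP+FP+FN).
fish: TP=138, FP=27+3+11+1+7=49, FN=9+15+13+14+15=66 → 276/391 = 0.7059

0.706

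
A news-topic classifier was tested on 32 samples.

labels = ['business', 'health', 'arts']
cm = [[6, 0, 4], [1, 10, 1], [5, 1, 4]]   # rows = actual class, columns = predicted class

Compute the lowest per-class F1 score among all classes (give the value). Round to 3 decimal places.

0.421

Per-class F1 score (2·TP/(2·TP+FP+FN)):
  business: TP=6, FP=1+5=6, FN=0+4=4 → 12/22 = 0.5455
  health: TP=10, FP=0+1=1, FN=1+1=2 → 20/23 = 0.8696
  arts: TP=4, FP=4+1=5, FN=5+1=6 → 8/19 = 0.4211
Lowest is class 'arts' with F1 score = 0.421.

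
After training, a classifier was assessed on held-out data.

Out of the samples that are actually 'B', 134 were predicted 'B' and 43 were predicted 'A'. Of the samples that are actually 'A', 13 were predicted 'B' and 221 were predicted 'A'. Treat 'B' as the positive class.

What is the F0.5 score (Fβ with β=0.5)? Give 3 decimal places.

Fβ = (1+β²)·TP / ((1+β²)·TP + β²·FN + FP), with β²=1/4
= 1.25·134 / (1.25·134 + 0.25·43 + 13) = 0.876

0.876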